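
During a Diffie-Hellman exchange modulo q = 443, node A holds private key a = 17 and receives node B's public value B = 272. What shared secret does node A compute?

Shared key K = 272^17 mod 443.
272^1 ≡ 272 (mod 443)
272^2 = (272^1)^2 ≡ 272^2 = 73984 ≡ 3 (mod 443)
272^4 = (272^2)^2 ≡ 3^2 = 9 ≡ 9 (mod 443)
272^8 = (272^4)^2 ≡ 9^2 = 81 ≡ 81 (mod 443)
272^16 = (272^8)^2 ≡ 81^2 = 6561 ≡ 359 (mod 443)
272^17 = 272^16 · 272^1 ≡ 359 · 272 ≡ 188 (mod 443).

188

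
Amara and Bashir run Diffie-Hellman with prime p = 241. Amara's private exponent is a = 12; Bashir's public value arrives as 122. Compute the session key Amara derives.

205

Shared key K = 122^12 mod 241.
122^1 ≡ 122 (mod 241)
122^2 = (122^1)^2 ≡ 122^2 = 14884 ≡ 183 (mod 241)
122^4 = (122^2)^2 ≡ 183^2 = 33489 ≡ 231 (mod 241)
122^8 = (122^4)^2 ≡ 231^2 = 53361 ≡ 100 (mod 241)
122^12 = 122^8 · 122^4 ≡ 100 · 231 ≡ 205 (mod 241).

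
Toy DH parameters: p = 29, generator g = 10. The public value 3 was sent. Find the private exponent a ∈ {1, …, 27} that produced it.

27

Try successive powers of 10 modulo 29:
10^1 ≡ 10
10^2 ≡ 13
10^3 ≡ 14
10^4 ≡ 24
10^5 ≡ 8
10^6 ≡ 22
10^7 ≡ 17
10^8 ≡ 25
10^9 ≡ 18
10^10 ≡ 6
10^11 ≡ 2
10^12 ≡ 20
10^13 ≡ 26
10^14 ≡ 28
10^15 ≡ 19
10^16 ≡ 16
10^17 ≡ 15
10^18 ≡ 5
10^19 ≡ 21
10^20 ≡ 7
10^21 ≡ 12
10^22 ≡ 4
10^23 ≡ 11
10^24 ≡ 23
10^25 ≡ 27
10^26 ≡ 9
10^27 ≡ 3
Found: a = 27.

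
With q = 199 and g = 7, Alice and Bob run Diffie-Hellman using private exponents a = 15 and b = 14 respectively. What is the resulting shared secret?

8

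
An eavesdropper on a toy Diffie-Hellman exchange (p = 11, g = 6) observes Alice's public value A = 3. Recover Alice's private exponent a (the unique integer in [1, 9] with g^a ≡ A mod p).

2

Try successive powers of 6 modulo 11:
6^1 ≡ 6
6^2 ≡ 3
Found: a = 2.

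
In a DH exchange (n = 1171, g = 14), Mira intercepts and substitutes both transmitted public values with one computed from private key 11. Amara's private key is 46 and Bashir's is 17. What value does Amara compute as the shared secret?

Amara receives Mira's public value M = 14^11 mod 1171 instead of the honest one.
14^1 ≡ 14 (mod 1171)
14^2 = (14^1)^2 ≡ 14^2 = 196 ≡ 196 (mod 1171)
14^4 = (14^2)^2 ≡ 196^2 = 38416 ≡ 944 (mod 1171)
14^8 = (14^4)^2 ≡ 944^2 = 891136 ≡ 5 (mod 1171)
14^11 = 14^8 · 14^2 · 14^1 ≡ 5 · 196 · 14 ≡ 839 (mod 1171).
So M = 839. Amara computes K = M^46 mod 1171.
839^1 ≡ 839 (mod 1171)
839^2 = (839^1)^2 ≡ 839^2 = 703921 ≡ 150 (mod 1171)
839^4 = (839^2)^2 ≡ 150^2 = 22500 ≡ 251 (mod 1171)
839^8 = (839^4)^2 ≡ 251^2 = 63001 ≡ 938 (mod 1171)
839^16 = (839^8)^2 ≡ 938^2 = 879844 ≡ 423 (mod 1171)
839^32 = (839^16)^2 ≡ 423^2 = 178929 ≡ 937 (mod 1171)
839^46 = 839^32 · 839^8 · 839^4 · 839^2 ≡ 937 · 938 · 251 · 150 ≡ 839 (mod 1171).

839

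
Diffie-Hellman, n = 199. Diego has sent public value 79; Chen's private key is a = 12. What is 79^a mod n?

5

Shared key K = 79^12 mod 199.
79^1 ≡ 79 (mod 199)
79^2 = (79^1)^2 ≡ 79^2 = 6241 ≡ 72 (mod 199)
79^4 = (79^2)^2 ≡ 72^2 = 5184 ≡ 10 (mod 199)
79^8 = (79^4)^2 ≡ 10^2 = 100 ≡ 100 (mod 199)
79^12 = 79^8 · 79^4 ≡ 100 · 10 ≡ 5 (mod 199).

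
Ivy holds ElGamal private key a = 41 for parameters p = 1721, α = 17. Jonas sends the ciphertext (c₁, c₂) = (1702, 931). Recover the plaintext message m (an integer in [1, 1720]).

767

Shared mask s = c₁^a mod p = 1702^41 mod 1721.
1702^1 ≡ 1702 (mod 1721)
1702^2 = (1702^1)^2 ≡ 1702^2 = 2896804 ≡ 361 (mod 1721)
1702^4 = (1702^2)^2 ≡ 361^2 = 130321 ≡ 1246 (mod 1721)
1702^8 = (1702^4)^2 ≡ 1246^2 = 1552516 ≡ 174 (mod 1721)
1702^16 = (1702^8)^2 ≡ 174^2 = 30276 ≡ 1019 (mod 1721)
1702^32 = (1702^16)^2 ≡ 1019^2 = 1038361 ≡ 598 (mod 1721)
1702^41 = 1702^32 · 1702^8 · 1702^1 ≡ 598 · 174 · 1702 ≡ 441 (mod 1721).
So s = 441; s⁻¹ ≡ 1561 (mod 1721).
m = c₂ · s⁻¹ mod 1721 = 931 · 1561 mod 1721 = 767.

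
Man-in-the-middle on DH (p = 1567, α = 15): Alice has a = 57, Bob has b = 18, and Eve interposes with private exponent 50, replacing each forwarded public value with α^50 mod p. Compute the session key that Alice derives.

900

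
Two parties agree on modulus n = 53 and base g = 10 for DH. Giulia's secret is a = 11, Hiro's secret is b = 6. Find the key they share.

10

Hiro sends B = g^b mod n = 10^6 mod 53.
10^1 ≡ 10 (mod 53)
10^2 = (10^1)^2 ≡ 10^2 = 100 ≡ 47 (mod 53)
10^4 = (10^2)^2 ≡ 47^2 = 2209 ≡ 36 (mod 53)
10^6 = 10^4 · 10^2 ≡ 36 · 47 ≡ 49 (mod 53).
So B = 49. Giulia then computes K = B^a mod n = 49^11 mod 53.
49^1 ≡ 49 (mod 53)
49^2 = (49^1)^2 ≡ 49^2 = 2401 ≡ 16 (mod 53)
49^4 = (49^2)^2 ≡ 16^2 = 256 ≡ 44 (mod 53)
49^8 = (49^4)^2 ≡ 44^2 = 1936 ≡ 28 (mod 53)
49^11 = 49^8 · 49^2 · 49^1 ≡ 28 · 16 · 49 ≡ 10 (mod 53).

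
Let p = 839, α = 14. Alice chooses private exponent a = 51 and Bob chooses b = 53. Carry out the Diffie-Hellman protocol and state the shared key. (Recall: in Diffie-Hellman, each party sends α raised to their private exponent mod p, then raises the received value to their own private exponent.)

235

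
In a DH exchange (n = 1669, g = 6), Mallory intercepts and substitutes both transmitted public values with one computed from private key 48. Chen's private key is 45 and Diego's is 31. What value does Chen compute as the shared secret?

87

Chen receives Mallory's public value M = 6^48 mod 1669 instead of the honest one.
6^1 ≡ 6 (mod 1669)
6^2 = (6^1)^2 ≡ 6^2 = 36 ≡ 36 (mod 1669)
6^4 = (6^2)^2 ≡ 36^2 = 1296 ≡ 1296 (mod 1669)
6^8 = (6^4)^2 ≡ 1296^2 = 1679616 ≡ 602 (mod 1669)
6^16 = (6^8)^2 ≡ 602^2 = 362404 ≡ 231 (mod 1669)
6^32 = (6^16)^2 ≡ 231^2 = 53361 ≡ 1622 (mod 1669)
6^48 = 6^32 · 6^16 ≡ 1622 · 231 ≡ 826 (mod 1669).
So M = 826. Chen computes K = M^45 mod 1669.
826^1 ≡ 826 (mod 1669)
826^2 = (826^1)^2 ≡ 826^2 = 682276 ≡ 1324 (mod 1669)
826^4 = (826^2)^2 ≡ 1324^2 = 1752976 ≡ 526 (mod 1669)
826^8 = (826^4)^2 ≡ 526^2 = 276676 ≡ 1291 (mod 1669)
826^16 = (826^8)^2 ≡ 1291^2 = 1666681 ≡ 1019 (mod 1669)
826^32 = (826^16)^2 ≡ 1019^2 = 1038361 ≡ 243 (mod 1669)
826^45 = 826^32 · 826^8 · 826^4 · 826^1 ≡ 243 · 1291 · 526 · 826 ≡ 87 (mod 1669).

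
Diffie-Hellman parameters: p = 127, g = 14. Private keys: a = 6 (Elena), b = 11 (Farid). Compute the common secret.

Farid sends B = g^b mod p = 14^11 mod 127.
14^1 ≡ 14 (mod 127)
14^2 = (14^1)^2 ≡ 14^2 = 196 ≡ 69 (mod 127)
14^4 = (14^2)^2 ≡ 69^2 = 4761 ≡ 62 (mod 127)
14^8 = (14^4)^2 ≡ 62^2 = 3844 ≡ 34 (mod 127)
14^11 = 14^8 · 14^2 · 14^1 ≡ 34 · 69 · 14 ≡ 78 (mod 127).
So B = 78. Elena then computes K = B^a mod p = 78^6 mod 127.
78^1 ≡ 78 (mod 127)
78^2 = (78^1)^2 ≡ 78^2 = 6084 ≡ 115 (mod 127)
78^4 = (78^2)^2 ≡ 115^2 = 13225 ≡ 17 (mod 127)
78^6 = 78^4 · 78^2 ≡ 17 · 115 ≡ 50 (mod 127).

50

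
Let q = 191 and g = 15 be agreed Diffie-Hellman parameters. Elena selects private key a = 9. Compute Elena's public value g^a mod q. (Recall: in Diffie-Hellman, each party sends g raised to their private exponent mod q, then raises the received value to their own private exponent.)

163

Public value = 15^9 mod 191.
15^1 ≡ 15 (mod 191)
15^2 = (15^1)^2 ≡ 15^2 = 225 ≡ 34 (mod 191)
15^4 = (15^2)^2 ≡ 34^2 = 1156 ≡ 10 (mod 191)
15^8 = (15^4)^2 ≡ 10^2 = 100 ≡ 100 (mod 191)
15^9 = 15^8 · 15^1 ≡ 100 · 15 ≡ 163 (mod 191).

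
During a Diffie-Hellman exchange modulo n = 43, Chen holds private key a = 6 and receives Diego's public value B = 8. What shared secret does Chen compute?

16

Shared key K = 8^6 mod 43.
8^1 ≡ 8 (mod 43)
8^2 = (8^1)^2 ≡ 8^2 = 64 ≡ 21 (mod 43)
8^4 = (8^2)^2 ≡ 21^2 = 441 ≡ 11 (mod 43)
8^6 = 8^4 · 8^2 ≡ 11 · 21 ≡ 16 (mod 43).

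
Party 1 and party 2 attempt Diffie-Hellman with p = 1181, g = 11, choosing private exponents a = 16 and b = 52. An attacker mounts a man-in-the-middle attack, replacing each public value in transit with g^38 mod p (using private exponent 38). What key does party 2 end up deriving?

Party 2 receives an attacker's public value M = 11^38 mod 1181 instead of the honest one.
11^1 ≡ 11 (mod 1181)
11^2 = (11^1)^2 ≡ 11^2 = 121 ≡ 121 (mod 1181)
11^4 = (11^2)^2 ≡ 121^2 = 14641 ≡ 469 (mod 1181)
11^8 = (11^4)^2 ≡ 469^2 = 219961 ≡ 295 (mod 1181)
11^16 = (11^8)^2 ≡ 295^2 = 87025 ≡ 812 (mod 1181)
11^32 = (11^16)^2 ≡ 812^2 = 659344 ≡ 346 (mod 1181)
11^38 = 11^32 · 11^4 · 11^2 ≡ 346 · 469 · 121 ≡ 1029 (mod 1181).
So M = 1029. Party 2 computes K = M^52 mod 1181.
1029^1 ≡ 1029 (mod 1181)
1029^2 = (1029^1)^2 ≡ 1029^2 = 1058841 ≡ 665 (mod 1181)
1029^4 = (1029^2)^2 ≡ 665^2 = 442225 ≡ 531 (mod 1181)
1029^8 = (1029^4)^2 ≡ 531^2 = 281961 ≡ 883 (mod 1181)
1029^16 = (1029^8)^2 ≡ 883^2 = 779689 ≡ 229 (mod 1181)
1029^32 = (1029^16)^2 ≡ 229^2 = 52441 ≡ 477 (mod 1181)
1029^52 = 1029^32 · 1029^16 · 1029^4 ≡ 477 · 229 · 531 ≡ 270 (mod 1181).

270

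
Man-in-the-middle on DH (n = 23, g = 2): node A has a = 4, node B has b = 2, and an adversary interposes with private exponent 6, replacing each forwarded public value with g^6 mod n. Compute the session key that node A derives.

Node A receives an adversary's public value M = 2^6 mod 23 instead of the honest one.
2^1 ≡ 2 (mod 23)
2^2 = (2^1)^2 ≡ 2^2 = 4 ≡ 4 (mod 23)
2^4 = (2^2)^2 ≡ 4^2 = 16 ≡ 16 (mod 23)
2^6 = 2^4 · 2^2 ≡ 16 · 4 ≡ 18 (mod 23).
So M = 18. Node A computes K = M^4 mod 23.
18^1 ≡ 18 (mod 23)
18^2 = (18^1)^2 ≡ 18^2 = 324 ≡ 2 (mod 23)
18^4 = (18^2)^2 ≡ 2^2 = 4 ≡ 4 (mod 23)

4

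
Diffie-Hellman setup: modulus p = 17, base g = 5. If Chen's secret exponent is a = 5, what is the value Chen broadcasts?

14

Public value = 5^5 mod 17.
5^1 ≡ 5 (mod 17)
5^2 = (5^1)^2 ≡ 5^2 = 25 ≡ 8 (mod 17)
5^4 = (5^2)^2 ≡ 8^2 = 64 ≡ 13 (mod 17)
5^5 = 5^4 · 5^1 ≡ 13 · 5 ≡ 14 (mod 17).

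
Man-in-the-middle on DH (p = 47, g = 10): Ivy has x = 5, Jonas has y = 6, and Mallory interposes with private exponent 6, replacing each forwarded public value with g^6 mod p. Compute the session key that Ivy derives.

Ivy receives Mallory's public value M = 10^6 mod 47 instead of the honest one.
10^1 ≡ 10 (mod 47)
10^2 = (10^1)^2 ≡ 10^2 = 100 ≡ 6 (mod 47)
10^4 = (10^2)^2 ≡ 6^2 = 36 ≡ 36 (mod 47)
10^6 = 10^4 · 10^2 ≡ 36 · 6 ≡ 28 (mod 47).
So M = 28. Ivy computes K = M^5 mod 47.
28^1 ≡ 28 (mod 47)
28^2 = (28^1)^2 ≡ 28^2 = 784 ≡ 32 (mod 47)
28^4 = (28^2)^2 ≡ 32^2 = 1024 ≡ 37 (mod 47)
28^5 = 28^4 · 28^1 ≡ 37 · 28 ≡ 2 (mod 47).

2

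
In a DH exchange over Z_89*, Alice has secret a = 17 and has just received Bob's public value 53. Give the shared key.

Shared key K = 53^17 mod 89.
53^1 ≡ 53 (mod 89)
53^2 = (53^1)^2 ≡ 53^2 = 2809 ≡ 50 (mod 89)
53^4 = (53^2)^2 ≡ 50^2 = 2500 ≡ 8 (mod 89)
53^8 = (53^4)^2 ≡ 8^2 = 64 ≡ 64 (mod 89)
53^16 = (53^8)^2 ≡ 64^2 = 4096 ≡ 2 (mod 89)
53^17 = 53^16 · 53^1 ≡ 2 · 53 ≡ 17 (mod 89).

17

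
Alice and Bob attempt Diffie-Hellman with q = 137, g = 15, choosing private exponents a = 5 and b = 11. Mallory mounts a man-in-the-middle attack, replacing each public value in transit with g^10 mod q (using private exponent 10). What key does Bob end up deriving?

115

Bob receives Mallory's public value M = 15^10 mod 137 instead of the honest one.
15^1 ≡ 15 (mod 137)
15^2 = (15^1)^2 ≡ 15^2 = 225 ≡ 88 (mod 137)
15^4 = (15^2)^2 ≡ 88^2 = 7744 ≡ 72 (mod 137)
15^8 = (15^4)^2 ≡ 72^2 = 5184 ≡ 115 (mod 137)
15^10 = 15^8 · 15^2 ≡ 115 · 88 ≡ 119 (mod 137).
So M = 119. Bob computes K = M^11 mod 137.
119^1 ≡ 119 (mod 137)
119^2 = (119^1)^2 ≡ 119^2 = 14161 ≡ 50 (mod 137)
119^4 = (119^2)^2 ≡ 50^2 = 2500 ≡ 34 (mod 137)
119^8 = (119^4)^2 ≡ 34^2 = 1156 ≡ 60 (mod 137)
119^11 = 119^8 · 119^2 · 119^1 ≡ 60 · 50 · 119 ≡ 115 (mod 137).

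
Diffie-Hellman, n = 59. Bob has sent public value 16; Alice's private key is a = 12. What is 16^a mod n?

Shared key K = 16^12 mod 59.
16^1 ≡ 16 (mod 59)
16^2 = (16^1)^2 ≡ 16^2 = 256 ≡ 20 (mod 59)
16^4 = (16^2)^2 ≡ 20^2 = 400 ≡ 46 (mod 59)
16^8 = (16^4)^2 ≡ 46^2 = 2116 ≡ 51 (mod 59)
16^12 = 16^8 · 16^4 ≡ 51 · 46 ≡ 45 (mod 59).

45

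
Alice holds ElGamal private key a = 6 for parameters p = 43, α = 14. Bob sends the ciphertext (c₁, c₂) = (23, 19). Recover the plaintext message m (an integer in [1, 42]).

37

Shared mask s = c₁^a mod p = 23^6 mod 43.
23^1 ≡ 23 (mod 43)
23^2 = (23^1)^2 ≡ 23^2 = 529 ≡ 13 (mod 43)
23^4 = (23^2)^2 ≡ 13^2 = 169 ≡ 40 (mod 43)
23^6 = 23^4 · 23^2 ≡ 40 · 13 ≡ 4 (mod 43).
So s = 4; s⁻¹ ≡ 11 (mod 43).
m = c₂ · s⁻¹ mod 43 = 19 · 11 mod 43 = 37.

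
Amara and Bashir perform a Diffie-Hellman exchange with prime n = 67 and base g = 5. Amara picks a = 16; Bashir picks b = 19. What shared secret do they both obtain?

Bashir sends B = g^b mod n = 5^19 mod 67.
5^1 ≡ 5 (mod 67)
5^2 = (5^1)^2 ≡ 5^2 = 25 ≡ 25 (mod 67)
5^4 = (5^2)^2 ≡ 25^2 = 625 ≡ 22 (mod 67)
5^8 = (5^4)^2 ≡ 22^2 = 484 ≡ 15 (mod 67)
5^16 = (5^8)^2 ≡ 15^2 = 225 ≡ 24 (mod 67)
5^19 = 5^16 · 5^2 · 5^1 ≡ 24 · 25 · 5 ≡ 52 (mod 67).
So B = 52. Amara then computes K = B^a mod n = 52^16 mod 67.
52^1 ≡ 52 (mod 67)
52^2 = (52^1)^2 ≡ 52^2 = 2704 ≡ 24 (mod 67)
52^4 = (52^2)^2 ≡ 24^2 = 576 ≡ 40 (mod 67)
52^8 = (52^4)^2 ≡ 40^2 = 1600 ≡ 59 (mod 67)
52^16 = (52^8)^2 ≡ 59^2 = 3481 ≡ 64 (mod 67)

64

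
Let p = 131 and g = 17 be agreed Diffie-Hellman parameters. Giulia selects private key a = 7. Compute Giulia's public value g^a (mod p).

37

Public value = 17^7 (mod 131).
17^1 ≡ 17 (mod 131)
17^2 = (17^1)^2 ≡ 17^2 = 289 ≡ 27 (mod 131)
17^4 = (17^2)^2 ≡ 27^2 = 729 ≡ 74 (mod 131)
17^7 = 17^4 · 17^2 · 17^1 ≡ 74 · 27 · 17 ≡ 37 (mod 131).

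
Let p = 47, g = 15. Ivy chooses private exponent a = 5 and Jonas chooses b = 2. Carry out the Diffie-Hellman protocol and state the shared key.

16

Jonas sends B = g^b mod p = 15^2 mod 47.
15^1 ≡ 15 (mod 47)
15^2 = (15^1)^2 ≡ 15^2 = 225 ≡ 37 (mod 47)
So B = 37. Ivy then computes K = B^a mod p = 37^5 mod 47.
37^1 ≡ 37 (mod 47)
37^2 = (37^1)^2 ≡ 37^2 = 1369 ≡ 6 (mod 47)
37^4 = (37^2)^2 ≡ 6^2 = 36 ≡ 36 (mod 47)
37^5 = 37^4 · 37^1 ≡ 36 · 37 ≡ 16 (mod 47).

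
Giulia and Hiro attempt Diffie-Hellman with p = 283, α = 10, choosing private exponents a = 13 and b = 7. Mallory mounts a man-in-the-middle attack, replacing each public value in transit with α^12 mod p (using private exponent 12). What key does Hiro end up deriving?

134

Hiro receives Mallory's public value M = 10^12 mod 283 instead of the honest one.
10^1 ≡ 10 (mod 283)
10^2 = (10^1)^2 ≡ 10^2 = 100 ≡ 100 (mod 283)
10^4 = (10^2)^2 ≡ 100^2 = 10000 ≡ 95 (mod 283)
10^8 = (10^4)^2 ≡ 95^2 = 9025 ≡ 252 (mod 283)
10^12 = 10^8 · 10^4 ≡ 252 · 95 ≡ 168 (mod 283).
So M = 168. Hiro computes K = M^7 mod 283.
168^1 ≡ 168 (mod 283)
168^2 = (168^1)^2 ≡ 168^2 = 28224 ≡ 207 (mod 283)
168^4 = (168^2)^2 ≡ 207^2 = 42849 ≡ 116 (mod 283)
168^7 = 168^4 · 168^2 · 168^1 ≡ 116 · 207 · 168 ≡ 134 (mod 283).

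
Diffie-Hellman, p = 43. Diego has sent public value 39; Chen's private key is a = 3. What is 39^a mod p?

22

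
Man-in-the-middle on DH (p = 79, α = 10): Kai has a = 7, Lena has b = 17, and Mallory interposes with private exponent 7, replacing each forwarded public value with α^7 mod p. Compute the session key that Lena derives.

21

Lena receives Mallory's public value M = 10^7 mod 79 instead of the honest one.
10^1 ≡ 10 (mod 79)
10^2 = (10^1)^2 ≡ 10^2 = 100 ≡ 21 (mod 79)
10^4 = (10^2)^2 ≡ 21^2 = 441 ≡ 46 (mod 79)
10^7 = 10^4 · 10^2 · 10^1 ≡ 46 · 21 · 10 ≡ 22 (mod 79).
So M = 22. Lena computes K = M^17 mod 79.
22^1 ≡ 22 (mod 79)
22^2 = (22^1)^2 ≡ 22^2 = 484 ≡ 10 (mod 79)
22^4 = (22^2)^2 ≡ 10^2 = 100 ≡ 21 (mod 79)
22^8 = (22^4)^2 ≡ 21^2 = 441 ≡ 46 (mod 79)
22^16 = (22^8)^2 ≡ 46^2 = 2116 ≡ 62 (mod 79)
22^17 = 22^16 · 22^1 ≡ 62 · 22 ≡ 21 (mod 79).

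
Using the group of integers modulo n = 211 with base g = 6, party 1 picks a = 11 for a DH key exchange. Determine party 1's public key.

69

Public value = 6^11 mod 211.
6^1 ≡ 6 (mod 211)
6^2 = (6^1)^2 ≡ 6^2 = 36 ≡ 36 (mod 211)
6^4 = (6^2)^2 ≡ 36^2 = 1296 ≡ 30 (mod 211)
6^8 = (6^4)^2 ≡ 30^2 = 900 ≡ 56 (mod 211)
6^11 = 6^8 · 6^2 · 6^1 ≡ 56 · 36 · 6 ≡ 69 (mod 211).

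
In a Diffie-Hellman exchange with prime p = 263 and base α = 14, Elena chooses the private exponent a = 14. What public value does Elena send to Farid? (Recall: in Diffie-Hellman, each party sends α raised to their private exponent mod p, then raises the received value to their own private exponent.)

74

Public value = 14^14 mod 263.
14^1 ≡ 14 (mod 263)
14^2 = (14^1)^2 ≡ 14^2 = 196 ≡ 196 (mod 263)
14^4 = (14^2)^2 ≡ 196^2 = 38416 ≡ 18 (mod 263)
14^8 = (14^4)^2 ≡ 18^2 = 324 ≡ 61 (mod 263)
14^14 = 14^8 · 14^4 · 14^2 ≡ 61 · 18 · 196 ≡ 74 (mod 263).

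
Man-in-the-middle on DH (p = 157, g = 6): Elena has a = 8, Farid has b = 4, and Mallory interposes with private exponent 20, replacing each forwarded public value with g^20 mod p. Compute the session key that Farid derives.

Farid receives Mallory's public value M = 6^20 mod 157 instead of the honest one.
6^1 ≡ 6 (mod 157)
6^2 = (6^1)^2 ≡ 6^2 = 36 ≡ 36 (mod 157)
6^4 = (6^2)^2 ≡ 36^2 = 1296 ≡ 40 (mod 157)
6^8 = (6^4)^2 ≡ 40^2 = 1600 ≡ 30 (mod 157)
6^16 = (6^8)^2 ≡ 30^2 = 900 ≡ 115 (mod 157)
6^20 = 6^16 · 6^4 ≡ 115 · 40 ≡ 47 (mod 157).
So M = 47. Farid computes K = M^4 mod 157.
47^1 ≡ 47 (mod 157)
47^2 = (47^1)^2 ≡ 47^2 = 2209 ≡ 11 (mod 157)
47^4 = (47^2)^2 ≡ 11^2 = 121 ≡ 121 (mod 157)

121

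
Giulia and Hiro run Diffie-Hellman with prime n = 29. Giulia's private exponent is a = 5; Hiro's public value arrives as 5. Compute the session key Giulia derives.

Shared key K = 5^5 mod 29.
5^1 ≡ 5 (mod 29)
5^2 = (5^1)^2 ≡ 5^2 = 25 ≡ 25 (mod 29)
5^4 = (5^2)^2 ≡ 25^2 = 625 ≡ 16 (mod 29)
5^5 = 5^4 · 5^1 ≡ 16 · 5 ≡ 22 (mod 29).

22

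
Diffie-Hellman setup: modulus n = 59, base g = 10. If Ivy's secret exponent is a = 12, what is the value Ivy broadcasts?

Public value = 10^12 (mod 59).
10^1 ≡ 10 (mod 59)
10^2 = (10^1)^2 ≡ 10^2 = 100 ≡ 41 (mod 59)
10^4 = (10^2)^2 ≡ 41^2 = 1681 ≡ 29 (mod 59)
10^8 = (10^4)^2 ≡ 29^2 = 841 ≡ 15 (mod 59)
10^12 = 10^8 · 10^4 ≡ 15 · 29 ≡ 22 (mod 59).

22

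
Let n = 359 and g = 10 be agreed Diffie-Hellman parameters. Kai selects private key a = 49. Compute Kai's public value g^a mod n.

204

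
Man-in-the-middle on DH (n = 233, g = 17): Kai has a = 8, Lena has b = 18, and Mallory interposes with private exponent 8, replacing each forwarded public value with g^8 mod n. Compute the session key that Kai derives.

Kai receives Mallory's public value M = 17^8 mod 233 instead of the honest one.
17^1 ≡ 17 (mod 233)
17^2 = (17^1)^2 ≡ 17^2 = 289 ≡ 56 (mod 233)
17^4 = (17^2)^2 ≡ 56^2 = 3136 ≡ 107 (mod 233)
17^8 = (17^4)^2 ≡ 107^2 = 11449 ≡ 32 (mod 233)
So M = 32. Kai computes K = M^8 mod 233.
32^1 ≡ 32 (mod 233)
32^2 = (32^1)^2 ≡ 32^2 = 1024 ≡ 92 (mod 233)
32^4 = (32^2)^2 ≡ 92^2 = 8464 ≡ 76 (mod 233)
32^8 = (32^4)^2 ≡ 76^2 = 5776 ≡ 184 (mod 233)

184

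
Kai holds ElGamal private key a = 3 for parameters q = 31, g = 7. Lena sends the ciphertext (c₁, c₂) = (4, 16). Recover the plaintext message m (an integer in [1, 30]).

8

Shared mask s = c₁^a mod q = 4^3 mod 31.
4^1 ≡ 4 (mod 31)
4^2 = (4^1)^2 ≡ 4^2 = 16 ≡ 16 (mod 31)
4^3 = 4^2 · 4^1 ≡ 16 · 4 ≡ 2 (mod 31).
So s = 2; s⁻¹ ≡ 16 (mod 31).
m = c₂ · s⁻¹ mod 31 = 16 · 16 mod 31 = 8.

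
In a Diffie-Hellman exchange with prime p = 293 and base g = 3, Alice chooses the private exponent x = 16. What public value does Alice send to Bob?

Public value = 3^16 mod 293.
3^1 ≡ 3 (mod 293)
3^2 = (3^1)^2 ≡ 3^2 = 9 ≡ 9 (mod 293)
3^4 = (3^2)^2 ≡ 9^2 = 81 ≡ 81 (mod 293)
3^8 = (3^4)^2 ≡ 81^2 = 6561 ≡ 115 (mod 293)
3^16 = (3^8)^2 ≡ 115^2 = 13225 ≡ 40 (mod 293)

40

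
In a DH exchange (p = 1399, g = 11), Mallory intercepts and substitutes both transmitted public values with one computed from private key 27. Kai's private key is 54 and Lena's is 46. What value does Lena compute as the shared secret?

291

Lena receives Mallory's public value M = 11^27 mod 1399 instead of the honest one.
11^1 ≡ 11 (mod 1399)
11^2 = (11^1)^2 ≡ 11^2 = 121 ≡ 121 (mod 1399)
11^4 = (11^2)^2 ≡ 121^2 = 14641 ≡ 651 (mod 1399)
11^8 = (11^4)^2 ≡ 651^2 = 423801 ≡ 1303 (mod 1399)
11^16 = (11^8)^2 ≡ 1303^2 = 1697809 ≡ 822 (mod 1399)
11^27 = 11^16 · 11^8 · 11^2 · 11^1 ≡ 822 · 1303 · 121 · 11 ≡ 851 (mod 1399).
So M = 851. Lena computes K = M^46 mod 1399.
851^1 ≡ 851 (mod 1399)
851^2 = (851^1)^2 ≡ 851^2 = 724201 ≡ 918 (mod 1399)
851^4 = (851^2)^2 ≡ 918^2 = 842724 ≡ 526 (mod 1399)
851^8 = (851^4)^2 ≡ 526^2 = 276676 ≡ 1073 (mod 1399)
851^16 = (851^8)^2 ≡ 1073^2 = 1151329 ≡ 1351 (mod 1399)
851^32 = (851^16)^2 ≡ 1351^2 = 1825201 ≡ 905 (mod 1399)
851^46 = 851^32 · 851^8 · 851^4 · 851^2 ≡ 905 · 1073 · 526 · 918 ≡ 291 (mod 1399).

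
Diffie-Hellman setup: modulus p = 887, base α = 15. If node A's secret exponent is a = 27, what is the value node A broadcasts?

53

Public value = 15^27 (mod 887).
15^1 ≡ 15 (mod 887)
15^2 = (15^1)^2 ≡ 15^2 = 225 ≡ 225 (mod 887)
15^4 = (15^2)^2 ≡ 225^2 = 50625 ≡ 66 (mod 887)
15^8 = (15^4)^2 ≡ 66^2 = 4356 ≡ 808 (mod 887)
15^16 = (15^8)^2 ≡ 808^2 = 652864 ≡ 32 (mod 887)
15^27 = 15^16 · 15^8 · 15^2 · 15^1 ≡ 32 · 808 · 225 · 15 ≡ 53 (mod 887).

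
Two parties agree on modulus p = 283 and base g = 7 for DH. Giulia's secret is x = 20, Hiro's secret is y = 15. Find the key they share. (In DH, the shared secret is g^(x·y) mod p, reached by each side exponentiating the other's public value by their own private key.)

Hiro sends B = g^y mod p = 7^15 mod 283.
7^1 ≡ 7 (mod 283)
7^2 = (7^1)^2 ≡ 7^2 = 49 ≡ 49 (mod 283)
7^4 = (7^2)^2 ≡ 49^2 = 2401 ≡ 137 (mod 283)
7^8 = (7^4)^2 ≡ 137^2 = 18769 ≡ 91 (mod 283)
7^15 = 7^8 · 7^4 · 7^2 · 7^1 ≡ 91 · 137 · 49 · 7 ≡ 51 (mod 283).
So B = 51. Giulia then computes K = B^x mod p = 51^20 mod 283.
51^1 ≡ 51 (mod 283)
51^2 = (51^1)^2 ≡ 51^2 = 2601 ≡ 54 (mod 283)
51^4 = (51^2)^2 ≡ 54^2 = 2916 ≡ 86 (mod 283)
51^8 = (51^4)^2 ≡ 86^2 = 7396 ≡ 38 (mod 283)
51^16 = (51^8)^2 ≡ 38^2 = 1444 ≡ 29 (mod 283)
51^20 = 51^16 · 51^4 ≡ 29 · 86 ≡ 230 (mod 283).

230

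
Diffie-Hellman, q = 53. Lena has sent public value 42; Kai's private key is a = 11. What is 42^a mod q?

Shared key K = 42^11 mod 53.
42^1 ≡ 42 (mod 53)
42^2 = (42^1)^2 ≡ 42^2 = 1764 ≡ 15 (mod 53)
42^4 = (42^2)^2 ≡ 15^2 = 225 ≡ 13 (mod 53)
42^8 = (42^4)^2 ≡ 13^2 = 169 ≡ 10 (mod 53)
42^11 = 42^8 · 42^2 · 42^1 ≡ 10 · 15 · 42 ≡ 46 (mod 53).

46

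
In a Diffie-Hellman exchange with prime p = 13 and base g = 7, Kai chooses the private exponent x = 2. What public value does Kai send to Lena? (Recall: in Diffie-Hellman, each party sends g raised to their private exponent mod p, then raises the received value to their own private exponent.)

Public value = 7^2 mod 13.
7^1 ≡ 7 (mod 13)
7^2 = (7^1)^2 ≡ 7^2 = 49 ≡ 10 (mod 13)

10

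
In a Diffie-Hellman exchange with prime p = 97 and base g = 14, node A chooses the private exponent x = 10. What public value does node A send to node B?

Public value = 14^10 mod 97.
14^1 ≡ 14 (mod 97)
14^2 = (14^1)^2 ≡ 14^2 = 196 ≡ 2 (mod 97)
14^4 = (14^2)^2 ≡ 2^2 = 4 ≡ 4 (mod 97)
14^8 = (14^4)^2 ≡ 4^2 = 16 ≡ 16 (mod 97)
14^10 = 14^8 · 14^2 ≡ 16 · 2 ≡ 32 (mod 97).

32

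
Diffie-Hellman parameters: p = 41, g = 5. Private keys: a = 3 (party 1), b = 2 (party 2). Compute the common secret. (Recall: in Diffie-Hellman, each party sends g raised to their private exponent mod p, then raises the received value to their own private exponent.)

Party 1 sends A = g^a mod p = 5^3 mod 41.
5^1 ≡ 5 (mod 41)
5^2 = (5^1)^2 ≡ 5^2 = 25 ≡ 25 (mod 41)
5^3 = 5^2 · 5^1 ≡ 25 · 5 ≡ 2 (mod 41).
So A = 2. Party 2 then computes K = A^b mod p = 2^2 mod 41.
2^1 ≡ 2 (mod 41)
2^2 = (2^1)^2 ≡ 2^2 = 4 ≡ 4 (mod 41)

4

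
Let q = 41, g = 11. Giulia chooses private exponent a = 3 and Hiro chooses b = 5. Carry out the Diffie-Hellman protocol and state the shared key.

27

Hiro sends B = g^b mod q = 11^5 mod 41.
11^1 ≡ 11 (mod 41)
11^2 = (11^1)^2 ≡ 11^2 = 121 ≡ 39 (mod 41)
11^4 = (11^2)^2 ≡ 39^2 = 1521 ≡ 4 (mod 41)
11^5 = 11^4 · 11^1 ≡ 4 · 11 ≡ 3 (mod 41).
So B = 3. Giulia then computes K = B^a mod q = 3^3 mod 41.
3^1 ≡ 3 (mod 41)
3^2 = (3^1)^2 ≡ 3^2 = 9 ≡ 9 (mod 41)
3^3 = 3^2 · 3^1 ≡ 9 · 3 ≡ 27 (mod 41).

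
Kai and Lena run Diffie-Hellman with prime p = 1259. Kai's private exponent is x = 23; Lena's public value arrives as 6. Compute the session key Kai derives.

669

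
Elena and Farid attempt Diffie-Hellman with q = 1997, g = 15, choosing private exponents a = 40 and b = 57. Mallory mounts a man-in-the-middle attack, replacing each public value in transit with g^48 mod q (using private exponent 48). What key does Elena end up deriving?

1822

Elena receives Mallory's public value M = 15^48 mod 1997 instead of the honest one.
15^1 ≡ 15 (mod 1997)
15^2 = (15^1)^2 ≡ 15^2 = 225 ≡ 225 (mod 1997)
15^4 = (15^2)^2 ≡ 225^2 = 50625 ≡ 700 (mod 1997)
15^8 = (15^4)^2 ≡ 700^2 = 490000 ≡ 735 (mod 1997)
15^16 = (15^8)^2 ≡ 735^2 = 540225 ≡ 1035 (mod 1997)
15^32 = (15^16)^2 ≡ 1035^2 = 1071225 ≡ 833 (mod 1997)
15^48 = 15^32 · 15^16 ≡ 833 · 1035 ≡ 1448 (mod 1997).
So M = 1448. Elena computes K = M^40 mod 1997.
1448^1 ≡ 1448 (mod 1997)
1448^2 = (1448^1)^2 ≡ 1448^2 = 2096704 ≡ 1851 (mod 1997)
1448^4 = (1448^2)^2 ≡ 1851^2 = 3426201 ≡ 1346 (mod 1997)
1448^8 = (1448^4)^2 ≡ 1346^2 = 1811716 ≡ 437 (mod 1997)
1448^16 = (1448^8)^2 ≡ 437^2 = 190969 ≡ 1254 (mod 1997)
1448^32 = (1448^16)^2 ≡ 1254^2 = 1572516 ≡ 877 (mod 1997)
1448^40 = 1448^32 · 1448^8 ≡ 877 · 437 ≡ 1822 (mod 1997).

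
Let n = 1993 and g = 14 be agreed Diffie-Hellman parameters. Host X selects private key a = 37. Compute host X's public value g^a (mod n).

1583

Public value = 14^37 (mod 1993).
14^1 ≡ 14 (mod 1993)
14^2 = (14^1)^2 ≡ 14^2 = 196 ≡ 196 (mod 1993)
14^4 = (14^2)^2 ≡ 196^2 = 38416 ≡ 549 (mod 1993)
14^8 = (14^4)^2 ≡ 549^2 = 301401 ≡ 458 (mod 1993)
14^16 = (14^8)^2 ≡ 458^2 = 209764 ≡ 499 (mod 1993)
14^32 = (14^16)^2 ≡ 499^2 = 249001 ≡ 1869 (mod 1993)
14^37 = 14^32 · 14^4 · 14^1 ≡ 1869 · 549 · 14 ≡ 1583 (mod 1993).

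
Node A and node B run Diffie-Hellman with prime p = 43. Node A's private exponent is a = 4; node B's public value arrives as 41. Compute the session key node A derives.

Shared key K = 41^4 mod 43.
41^1 ≡ 41 (mod 43)
41^2 = (41^1)^2 ≡ 41^2 = 1681 ≡ 4 (mod 43)
41^4 = (41^2)^2 ≡ 4^2 = 16 ≡ 16 (mod 43)

16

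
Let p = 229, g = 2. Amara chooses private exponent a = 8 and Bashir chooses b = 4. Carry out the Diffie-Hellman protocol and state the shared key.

161

Bashir sends B = g^b mod p = 2^4 mod 229.
2^1 ≡ 2 (mod 229)
2^2 = (2^1)^2 ≡ 2^2 = 4 ≡ 4 (mod 229)
2^4 = (2^2)^2 ≡ 4^2 = 16 ≡ 16 (mod 229)
So B = 16. Amara then computes K = B^a mod p = 16^8 mod 229.
16^1 ≡ 16 (mod 229)
16^2 = (16^1)^2 ≡ 16^2 = 256 ≡ 27 (mod 229)
16^4 = (16^2)^2 ≡ 27^2 = 729 ≡ 42 (mod 229)
16^8 = (16^4)^2 ≡ 42^2 = 1764 ≡ 161 (mod 229)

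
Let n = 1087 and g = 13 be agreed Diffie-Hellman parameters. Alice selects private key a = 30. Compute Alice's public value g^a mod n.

1002

Public value = 13^30 mod 1087.
13^1 ≡ 13 (mod 1087)
13^2 = (13^1)^2 ≡ 13^2 = 169 ≡ 169 (mod 1087)
13^4 = (13^2)^2 ≡ 169^2 = 28561 ≡ 299 (mod 1087)
13^8 = (13^4)^2 ≡ 299^2 = 89401 ≡ 267 (mod 1087)
13^16 = (13^8)^2 ≡ 267^2 = 71289 ≡ 634 (mod 1087)
13^30 = 13^16 · 13^8 · 13^4 · 13^2 ≡ 634 · 267 · 299 · 169 ≡ 1002 (mod 1087).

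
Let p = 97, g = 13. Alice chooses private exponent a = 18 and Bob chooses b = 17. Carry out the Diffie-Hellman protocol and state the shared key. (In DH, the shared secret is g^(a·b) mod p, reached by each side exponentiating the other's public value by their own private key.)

Alice sends A = g^a mod p = 13^18 mod 97.
13^1 ≡ 13 (mod 97)
13^2 = (13^1)^2 ≡ 13^2 = 169 ≡ 72 (mod 97)
13^4 = (13^2)^2 ≡ 72^2 = 5184 ≡ 43 (mod 97)
13^8 = (13^4)^2 ≡ 43^2 = 1849 ≡ 6 (mod 97)
13^16 = (13^8)^2 ≡ 6^2 = 36 ≡ 36 (mod 97)
13^18 = 13^16 · 13^2 ≡ 36 · 72 ≡ 70 (mod 97).
So A = 70. Bob then computes K = A^b mod p = 70^17 mod 97.
70^1 ≡ 70 (mod 97)
70^2 = (70^1)^2 ≡ 70^2 = 4900 ≡ 50 (mod 97)
70^4 = (70^2)^2 ≡ 50^2 = 2500 ≡ 75 (mod 97)
70^8 = (70^4)^2 ≡ 75^2 = 5625 ≡ 96 (mod 97)
70^16 = (70^8)^2 ≡ 96^2 = 9216 ≡ 1 (mod 97)
70^17 = 70^16 · 70^1 ≡ 1 · 70 ≡ 70 (mod 97).

70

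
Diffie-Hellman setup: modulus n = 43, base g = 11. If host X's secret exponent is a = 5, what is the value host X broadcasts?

16

Public value = 11^5 mod 43.
11^1 ≡ 11 (mod 43)
11^2 = (11^1)^2 ≡ 11^2 = 121 ≡ 35 (mod 43)
11^4 = (11^2)^2 ≡ 35^2 = 1225 ≡ 21 (mod 43)
11^5 = 11^4 · 11^1 ≡ 21 · 11 ≡ 16 (mod 43).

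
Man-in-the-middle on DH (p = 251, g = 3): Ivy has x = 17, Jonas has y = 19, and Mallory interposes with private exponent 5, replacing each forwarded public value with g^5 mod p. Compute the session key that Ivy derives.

Ivy receives Mallory's public value M = 3^5 mod 251 instead of the honest one.
3^1 ≡ 3 (mod 251)
3^2 = (3^1)^2 ≡ 3^2 = 9 ≡ 9 (mod 251)
3^4 = (3^2)^2 ≡ 9^2 = 81 ≡ 81 (mod 251)
3^5 = 3^4 · 3^1 ≡ 81 · 3 ≡ 243 (mod 251).
So M = 243. Ivy computes K = M^17 mod 251.
243^1 ≡ 243 (mod 251)
243^2 = (243^1)^2 ≡ 243^2 = 59049 ≡ 64 (mod 251)
243^4 = (243^2)^2 ≡ 64^2 = 4096 ≡ 80 (mod 251)
243^8 = (243^4)^2 ≡ 80^2 = 6400 ≡ 125 (mod 251)
243^16 = (243^8)^2 ≡ 125^2 = 15625 ≡ 63 (mod 251)
243^17 = 243^16 · 243^1 ≡ 63 · 243 ≡ 249 (mod 251).

249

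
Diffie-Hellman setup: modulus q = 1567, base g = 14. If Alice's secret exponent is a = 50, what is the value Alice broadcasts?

1351

Public value = 14^50 mod 1567.
14^1 ≡ 14 (mod 1567)
14^2 = (14^1)^2 ≡ 14^2 = 196 ≡ 196 (mod 1567)
14^4 = (14^2)^2 ≡ 196^2 = 38416 ≡ 808 (mod 1567)
14^8 = (14^4)^2 ≡ 808^2 = 652864 ≡ 992 (mod 1567)
14^16 = (14^8)^2 ≡ 992^2 = 984064 ≡ 1555 (mod 1567)
14^32 = (14^16)^2 ≡ 1555^2 = 2418025 ≡ 144 (mod 1567)
14^50 = 14^32 · 14^16 · 14^2 ≡ 144 · 1555 · 196 ≡ 1351 (mod 1567).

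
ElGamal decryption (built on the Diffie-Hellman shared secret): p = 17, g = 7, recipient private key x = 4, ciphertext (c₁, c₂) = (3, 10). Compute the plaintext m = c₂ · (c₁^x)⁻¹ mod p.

6

Shared mask s = c₁^x mod p = 3^4 mod 17.
3^1 ≡ 3 (mod 17)
3^2 = (3^1)^2 ≡ 3^2 = 9 ≡ 9 (mod 17)
3^4 = (3^2)^2 ≡ 9^2 = 81 ≡ 13 (mod 17)
So s = 13; s⁻¹ ≡ 4 (mod 17).
m = c₂ · s⁻¹ mod 17 = 10 · 4 mod 17 = 6.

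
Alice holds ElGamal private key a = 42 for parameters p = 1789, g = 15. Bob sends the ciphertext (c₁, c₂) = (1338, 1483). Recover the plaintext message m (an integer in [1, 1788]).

Shared mask s = c₁^a mod p = 1338^42 mod 1789.
1338^1 ≡ 1338 (mod 1789)
1338^2 = (1338^1)^2 ≡ 1338^2 = 1790244 ≡ 1244 (mod 1789)
1338^4 = (1338^2)^2 ≡ 1244^2 = 1547536 ≡ 51 (mod 1789)
1338^8 = (1338^4)^2 ≡ 51^2 = 2601 ≡ 812 (mod 1789)
1338^16 = (1338^8)^2 ≡ 812^2 = 659344 ≡ 992 (mod 1789)
1338^32 = (1338^16)^2 ≡ 992^2 = 984064 ≡ 114 (mod 1789)
1338^42 = 1338^32 · 1338^8 · 1338^2 ≡ 114 · 812 · 1244 ≡ 240 (mod 1789).
So s = 240; s⁻¹ ≡ 82 (mod 1789).
m = c₂ · s⁻¹ mod 1789 = 1483 · 82 mod 1789 = 1743.

1743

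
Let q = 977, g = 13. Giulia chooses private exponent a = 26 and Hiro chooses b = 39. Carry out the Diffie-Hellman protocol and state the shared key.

406

Giulia sends A = g^a mod q = 13^26 mod 977.
13^1 ≡ 13 (mod 977)
13^2 = (13^1)^2 ≡ 13^2 = 169 ≡ 169 (mod 977)
13^4 = (13^2)^2 ≡ 169^2 = 28561 ≡ 228 (mod 977)
13^8 = (13^4)^2 ≡ 228^2 = 51984 ≡ 203 (mod 977)
13^16 = (13^8)^2 ≡ 203^2 = 41209 ≡ 175 (mod 977)
13^26 = 13^16 · 13^8 · 13^2 ≡ 175 · 203 · 169 ≡ 60 (mod 977).
So A = 60. Hiro then computes K = A^b mod q = 60^39 mod 977.
60^1 ≡ 60 (mod 977)
60^2 = (60^1)^2 ≡ 60^2 = 3600 ≡ 669 (mod 977)
60^4 = (60^2)^2 ≡ 669^2 = 447561 ≡ 95 (mod 977)
60^8 = (60^4)^2 ≡ 95^2 = 9025 ≡ 232 (mod 977)
60^16 = (60^8)^2 ≡ 232^2 = 53824 ≡ 89 (mod 977)
60^32 = (60^16)^2 ≡ 89^2 = 7921 ≡ 105 (mod 977)
60^39 = 60^32 · 60^4 · 60^2 · 60^1 ≡ 105 · 95 · 669 · 60 ≡ 406 (mod 977).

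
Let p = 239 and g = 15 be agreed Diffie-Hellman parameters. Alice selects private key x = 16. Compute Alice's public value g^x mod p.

145

Public value = 15^16 mod 239.
15^1 ≡ 15 (mod 239)
15^2 = (15^1)^2 ≡ 15^2 = 225 ≡ 225 (mod 239)
15^4 = (15^2)^2 ≡ 225^2 = 50625 ≡ 196 (mod 239)
15^8 = (15^4)^2 ≡ 196^2 = 38416 ≡ 176 (mod 239)
15^16 = (15^8)^2 ≡ 176^2 = 30976 ≡ 145 (mod 239)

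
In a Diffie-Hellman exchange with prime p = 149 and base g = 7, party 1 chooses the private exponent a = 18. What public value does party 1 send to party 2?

95

Public value = 7^18 (mod 149).
7^1 ≡ 7 (mod 149)
7^2 = (7^1)^2 ≡ 7^2 = 49 ≡ 49 (mod 149)
7^4 = (7^2)^2 ≡ 49^2 = 2401 ≡ 17 (mod 149)
7^8 = (7^4)^2 ≡ 17^2 = 289 ≡ 140 (mod 149)
7^16 = (7^8)^2 ≡ 140^2 = 19600 ≡ 81 (mod 149)
7^18 = 7^16 · 7^2 ≡ 81 · 49 ≡ 95 (mod 149).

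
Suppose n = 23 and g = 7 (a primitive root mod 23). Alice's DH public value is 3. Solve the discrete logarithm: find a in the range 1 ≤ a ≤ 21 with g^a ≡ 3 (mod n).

Try successive powers of 7 modulo 23:
7^1 ≡ 7
7^2 ≡ 3
Found: a = 2.

2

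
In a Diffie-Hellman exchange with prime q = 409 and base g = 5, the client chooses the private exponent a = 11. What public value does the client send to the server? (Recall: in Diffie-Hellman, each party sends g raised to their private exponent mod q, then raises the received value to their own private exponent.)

69

Public value = 5^11 mod 409.
5^1 ≡ 5 (mod 409)
5^2 = (5^1)^2 ≡ 5^2 = 25 ≡ 25 (mod 409)
5^4 = (5^2)^2 ≡ 25^2 = 625 ≡ 216 (mod 409)
5^8 = (5^4)^2 ≡ 216^2 = 46656 ≡ 30 (mod 409)
5^11 = 5^8 · 5^2 · 5^1 ≡ 30 · 25 · 5 ≡ 69 (mod 409).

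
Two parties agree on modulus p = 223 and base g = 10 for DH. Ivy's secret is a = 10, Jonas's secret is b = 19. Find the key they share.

47

Jonas sends B = g^b mod p = 10^19 mod 223.
10^1 ≡ 10 (mod 223)
10^2 = (10^1)^2 ≡ 10^2 = 100 ≡ 100 (mod 223)
10^4 = (10^2)^2 ≡ 100^2 = 10000 ≡ 188 (mod 223)
10^8 = (10^4)^2 ≡ 188^2 = 35344 ≡ 110 (mod 223)
10^16 = (10^8)^2 ≡ 110^2 = 12100 ≡ 58 (mod 223)
10^19 = 10^16 · 10^2 · 10^1 ≡ 58 · 100 · 10 ≡ 20 (mod 223).
So B = 20. Ivy then computes K = B^a mod p = 20^10 mod 223.
20^1 ≡ 20 (mod 223)
20^2 = (20^1)^2 ≡ 20^2 = 400 ≡ 177 (mod 223)
20^4 = (20^2)^2 ≡ 177^2 = 31329 ≡ 109 (mod 223)
20^8 = (20^4)^2 ≡ 109^2 = 11881 ≡ 62 (mod 223)
20^10 = 20^8 · 20^2 ≡ 62 · 177 ≡ 47 (mod 223).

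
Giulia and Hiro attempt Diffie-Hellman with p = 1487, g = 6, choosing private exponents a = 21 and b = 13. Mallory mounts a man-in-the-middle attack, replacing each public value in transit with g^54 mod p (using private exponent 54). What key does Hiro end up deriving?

Hiro receives Mallory's public value M = 6^54 mod 1487 instead of the honest one.
6^1 ≡ 6 (mod 1487)
6^2 = (6^1)^2 ≡ 6^2 = 36 ≡ 36 (mod 1487)
6^4 = (6^2)^2 ≡ 36^2 = 1296 ≡ 1296 (mod 1487)
6^8 = (6^4)^2 ≡ 1296^2 = 1679616 ≡ 793 (mod 1487)
6^16 = (6^8)^2 ≡ 793^2 = 628849 ≡ 1335 (mod 1487)
6^32 = (6^16)^2 ≡ 1335^2 = 1782225 ≡ 799 (mod 1487)
6^54 = 6^32 · 6^16 · 6^4 · 6^2 ≡ 799 · 1335 · 1296 · 36 ≡ 1040 (mod 1487).
So M = 1040. Hiro computes K = M^13 mod 1487.
1040^1 ≡ 1040 (mod 1487)
1040^2 = (1040^1)^2 ≡ 1040^2 = 1081600 ≡ 551 (mod 1487)
1040^4 = (1040^2)^2 ≡ 551^2 = 303601 ≡ 253 (mod 1487)
1040^8 = (1040^4)^2 ≡ 253^2 = 64009 ≡ 68 (mod 1487)
1040^13 = 1040^8 · 1040^4 · 1040^1 ≡ 68 · 253 · 1040 ≡ 576 (mod 1487).

576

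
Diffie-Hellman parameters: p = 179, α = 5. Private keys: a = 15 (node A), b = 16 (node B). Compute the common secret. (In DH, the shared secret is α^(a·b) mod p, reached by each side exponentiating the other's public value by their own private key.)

158

Node B sends B = α^b mod p = 5^16 mod 179.
5^1 ≡ 5 (mod 179)
5^2 = (5^1)^2 ≡ 5^2 = 25 ≡ 25 (mod 179)
5^4 = (5^2)^2 ≡ 25^2 = 625 ≡ 88 (mod 179)
5^8 = (5^4)^2 ≡ 88^2 = 7744 ≡ 47 (mod 179)
5^16 = (5^8)^2 ≡ 47^2 = 2209 ≡ 61 (mod 179)
So B = 61. Node A then computes K = B^a mod p = 61^15 mod 179.
61^1 ≡ 61 (mod 179)
61^2 = (61^1)^2 ≡ 61^2 = 3721 ≡ 141 (mod 179)
61^4 = (61^2)^2 ≡ 141^2 = 19881 ≡ 12 (mod 179)
61^8 = (61^4)^2 ≡ 12^2 = 144 ≡ 144 (mod 179)
61^15 = 61^8 · 61^4 · 61^2 · 61^1 ≡ 144 · 12 · 141 · 61 ≡ 158 (mod 179).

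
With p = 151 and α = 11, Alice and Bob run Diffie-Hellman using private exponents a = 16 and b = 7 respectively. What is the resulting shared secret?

31

Alice sends A = α^a mod p = 11^16 mod 151.
11^1 ≡ 11 (mod 151)
11^2 = (11^1)^2 ≡ 11^2 = 121 ≡ 121 (mod 151)
11^4 = (11^2)^2 ≡ 121^2 = 14641 ≡ 145 (mod 151)
11^8 = (11^4)^2 ≡ 145^2 = 21025 ≡ 36 (mod 151)
11^16 = (11^8)^2 ≡ 36^2 = 1296 ≡ 88 (mod 151)
So A = 88. Bob then computes K = A^b mod p = 88^7 mod 151.
88^1 ≡ 88 (mod 151)
88^2 = (88^1)^2 ≡ 88^2 = 7744 ≡ 43 (mod 151)
88^4 = (88^2)^2 ≡ 43^2 = 1849 ≡ 37 (mod 151)
88^7 = 88^4 · 88^2 · 88^1 ≡ 37 · 43 · 88 ≡ 31 (mod 151).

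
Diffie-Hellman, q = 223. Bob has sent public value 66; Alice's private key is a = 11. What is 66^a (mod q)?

68

Shared key K = 66^11 mod 223.
66^1 ≡ 66 (mod 223)
66^2 = (66^1)^2 ≡ 66^2 = 4356 ≡ 119 (mod 223)
66^4 = (66^2)^2 ≡ 119^2 = 14161 ≡ 112 (mod 223)
66^8 = (66^4)^2 ≡ 112^2 = 12544 ≡ 56 (mod 223)
66^11 = 66^8 · 66^2 · 66^1 ≡ 56 · 119 · 66 ≡ 68 (mod 223).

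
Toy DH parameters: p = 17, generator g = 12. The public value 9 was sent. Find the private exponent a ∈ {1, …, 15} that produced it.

Try successive powers of 12 modulo 17:
12^1 ≡ 12
12^2 ≡ 8
12^3 ≡ 11
12^4 ≡ 13
12^5 ≡ 3
12^6 ≡ 2
12^7 ≡ 7
12^8 ≡ 16
12^9 ≡ 5
12^10 ≡ 9
Found: a = 10.

10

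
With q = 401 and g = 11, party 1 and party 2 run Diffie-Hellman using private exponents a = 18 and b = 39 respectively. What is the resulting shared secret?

280

Party 2 sends B = g^b mod q = 11^39 mod 401.
11^1 ≡ 11 (mod 401)
11^2 = (11^1)^2 ≡ 11^2 = 121 ≡ 121 (mod 401)
11^4 = (11^2)^2 ≡ 121^2 = 14641 ≡ 205 (mod 401)
11^8 = (11^4)^2 ≡ 205^2 = 42025 ≡ 321 (mod 401)
11^16 = (11^8)^2 ≡ 321^2 = 103041 ≡ 385 (mod 401)
11^32 = (11^16)^2 ≡ 385^2 = 148225 ≡ 256 (mod 401)
11^39 = 11^32 · 11^4 · 11^2 · 11^1 ≡ 256 · 205 · 121 · 11 ≡ 289 (mod 401).
So B = 289. Party 1 then computes K = B^a mod q = 289^18 mod 401.
289^1 ≡ 289 (mod 401)
289^2 = (289^1)^2 ≡ 289^2 = 83521 ≡ 113 (mod 401)
289^4 = (289^2)^2 ≡ 113^2 = 12769 ≡ 338 (mod 401)
289^8 = (289^4)^2 ≡ 338^2 = 114244 ≡ 360 (mod 401)
289^16 = (289^8)^2 ≡ 360^2 = 129600 ≡ 77 (mod 401)
289^18 = 289^16 · 289^2 ≡ 77 · 113 ≡ 280 (mod 401).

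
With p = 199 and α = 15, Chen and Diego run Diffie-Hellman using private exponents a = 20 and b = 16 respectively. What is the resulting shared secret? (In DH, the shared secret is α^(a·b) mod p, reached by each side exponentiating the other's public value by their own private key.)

Diego sends B = α^b mod p = 15^16 mod 199.
15^1 ≡ 15 (mod 199)
15^2 = (15^1)^2 ≡ 15^2 = 225 ≡ 26 (mod 199)
15^4 = (15^2)^2 ≡ 26^2 = 676 ≡ 79 (mod 199)
15^8 = (15^4)^2 ≡ 79^2 = 6241 ≡ 72 (mod 199)
15^16 = (15^8)^2 ≡ 72^2 = 5184 ≡ 10 (mod 199)
So B = 10. Chen then computes K = B^a mod p = 10^20 mod 199.
10^1 ≡ 10 (mod 199)
10^2 = (10^1)^2 ≡ 10^2 = 100 ≡ 100 (mod 199)
10^4 = (10^2)^2 ≡ 100^2 = 10000 ≡ 50 (mod 199)
10^8 = (10^4)^2 ≡ 50^2 = 2500 ≡ 112 (mod 199)
10^16 = (10^8)^2 ≡ 112^2 = 12544 ≡ 7 (mod 199)
10^20 = 10^16 · 10^4 ≡ 7 · 50 ≡ 151 (mod 199).

151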